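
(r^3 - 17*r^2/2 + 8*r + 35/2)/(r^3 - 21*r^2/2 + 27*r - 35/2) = (r + 1)/(r - 1)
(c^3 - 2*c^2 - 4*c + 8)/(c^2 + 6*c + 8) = (c^2 - 4*c + 4)/(c + 4)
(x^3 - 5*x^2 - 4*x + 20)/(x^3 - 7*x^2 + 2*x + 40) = (x - 2)/(x - 4)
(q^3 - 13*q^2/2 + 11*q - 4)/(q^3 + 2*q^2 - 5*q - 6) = (q^2 - 9*q/2 + 2)/(q^2 + 4*q + 3)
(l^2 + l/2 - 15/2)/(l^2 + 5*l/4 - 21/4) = 2*(2*l - 5)/(4*l - 7)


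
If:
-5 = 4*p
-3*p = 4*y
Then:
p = -5/4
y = 15/16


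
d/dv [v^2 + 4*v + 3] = 2*v + 4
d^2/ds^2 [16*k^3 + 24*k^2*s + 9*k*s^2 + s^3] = 18*k + 6*s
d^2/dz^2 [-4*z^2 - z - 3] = -8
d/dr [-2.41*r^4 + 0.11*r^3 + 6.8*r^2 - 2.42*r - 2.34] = -9.64*r^3 + 0.33*r^2 + 13.6*r - 2.42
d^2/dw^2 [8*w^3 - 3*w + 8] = 48*w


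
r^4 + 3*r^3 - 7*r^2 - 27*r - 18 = (r - 3)*(r + 1)*(r + 2)*(r + 3)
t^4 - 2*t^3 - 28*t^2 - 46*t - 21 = (t - 7)*(t + 1)^2*(t + 3)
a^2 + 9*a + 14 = (a + 2)*(a + 7)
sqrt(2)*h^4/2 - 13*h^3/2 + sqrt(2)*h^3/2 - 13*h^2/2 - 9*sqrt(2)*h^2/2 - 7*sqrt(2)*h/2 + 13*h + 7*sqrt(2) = (h/2 + 1)*(h - 1)*(h - 7*sqrt(2))*(sqrt(2)*h + 1)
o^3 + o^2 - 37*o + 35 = (o - 5)*(o - 1)*(o + 7)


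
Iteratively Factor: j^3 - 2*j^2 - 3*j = (j + 1)*(j^2 - 3*j) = j*(j + 1)*(j - 3)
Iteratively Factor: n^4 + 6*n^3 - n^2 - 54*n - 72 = (n + 4)*(n^3 + 2*n^2 - 9*n - 18) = (n + 3)*(n + 4)*(n^2 - n - 6) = (n + 2)*(n + 3)*(n + 4)*(n - 3)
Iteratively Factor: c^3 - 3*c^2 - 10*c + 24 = (c - 2)*(c^2 - c - 12) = (c - 2)*(c + 3)*(c - 4)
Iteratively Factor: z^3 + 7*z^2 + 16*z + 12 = (z + 2)*(z^2 + 5*z + 6) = (z + 2)^2*(z + 3)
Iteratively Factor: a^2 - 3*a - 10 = (a + 2)*(a - 5)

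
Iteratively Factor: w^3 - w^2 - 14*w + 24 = (w - 3)*(w^2 + 2*w - 8) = (w - 3)*(w - 2)*(w + 4)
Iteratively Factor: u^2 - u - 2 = (u + 1)*(u - 2)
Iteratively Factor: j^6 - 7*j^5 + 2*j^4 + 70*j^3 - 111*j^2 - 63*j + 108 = (j + 3)*(j^5 - 10*j^4 + 32*j^3 - 26*j^2 - 33*j + 36) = (j + 1)*(j + 3)*(j^4 - 11*j^3 + 43*j^2 - 69*j + 36) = (j - 1)*(j + 1)*(j + 3)*(j^3 - 10*j^2 + 33*j - 36) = (j - 3)*(j - 1)*(j + 1)*(j + 3)*(j^2 - 7*j + 12) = (j - 4)*(j - 3)*(j - 1)*(j + 1)*(j + 3)*(j - 3)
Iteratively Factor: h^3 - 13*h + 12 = (h + 4)*(h^2 - 4*h + 3) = (h - 3)*(h + 4)*(h - 1)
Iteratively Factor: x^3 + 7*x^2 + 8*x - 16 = (x - 1)*(x^2 + 8*x + 16) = (x - 1)*(x + 4)*(x + 4)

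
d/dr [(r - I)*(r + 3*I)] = 2*r + 2*I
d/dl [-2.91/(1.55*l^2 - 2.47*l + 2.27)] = (9.021*l - 7.1877)/(1.55*l^2 - 2.47*l + 2.27)^2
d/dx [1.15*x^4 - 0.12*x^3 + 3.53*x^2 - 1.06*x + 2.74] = 4.6*x^3 - 0.36*x^2 + 7.06*x - 1.06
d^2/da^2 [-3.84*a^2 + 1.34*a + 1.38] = -7.68000000000000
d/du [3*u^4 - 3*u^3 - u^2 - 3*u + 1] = 12*u^3 - 9*u^2 - 2*u - 3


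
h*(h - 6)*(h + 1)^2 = h^4 - 4*h^3 - 11*h^2 - 6*h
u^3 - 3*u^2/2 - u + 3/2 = (u - 3/2)*(u - 1)*(u + 1)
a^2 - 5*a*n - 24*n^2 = (a - 8*n)*(a + 3*n)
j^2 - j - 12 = (j - 4)*(j + 3)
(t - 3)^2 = t^2 - 6*t + 9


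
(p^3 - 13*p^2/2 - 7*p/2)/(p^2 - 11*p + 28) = p*(2*p + 1)/(2*(p - 4))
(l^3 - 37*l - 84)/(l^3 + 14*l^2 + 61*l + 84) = (l - 7)/(l + 7)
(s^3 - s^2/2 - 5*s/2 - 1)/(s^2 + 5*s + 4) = (s^2 - 3*s/2 - 1)/(s + 4)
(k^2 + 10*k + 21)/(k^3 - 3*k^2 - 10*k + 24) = (k + 7)/(k^2 - 6*k + 8)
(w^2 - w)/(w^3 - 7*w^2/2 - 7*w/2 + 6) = 2*w/(2*w^2 - 5*w - 12)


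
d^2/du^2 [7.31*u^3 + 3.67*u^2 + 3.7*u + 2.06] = 43.86*u + 7.34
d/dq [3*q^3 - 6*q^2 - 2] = 3*q*(3*q - 4)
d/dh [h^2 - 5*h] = 2*h - 5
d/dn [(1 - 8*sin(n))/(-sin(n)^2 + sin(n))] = (-8*cos(n) + 2/tan(n) - cos(n)/sin(n)^2)/(sin(n) - 1)^2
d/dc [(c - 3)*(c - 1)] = 2*c - 4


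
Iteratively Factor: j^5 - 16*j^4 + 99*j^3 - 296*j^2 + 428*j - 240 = (j - 5)*(j^4 - 11*j^3 + 44*j^2 - 76*j + 48) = (j - 5)*(j - 3)*(j^3 - 8*j^2 + 20*j - 16) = (j - 5)*(j - 3)*(j - 2)*(j^2 - 6*j + 8) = (j - 5)*(j - 4)*(j - 3)*(j - 2)*(j - 2)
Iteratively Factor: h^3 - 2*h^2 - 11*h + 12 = (h - 4)*(h^2 + 2*h - 3) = (h - 4)*(h + 3)*(h - 1)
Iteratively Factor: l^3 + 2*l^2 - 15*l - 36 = (l - 4)*(l^2 + 6*l + 9) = (l - 4)*(l + 3)*(l + 3)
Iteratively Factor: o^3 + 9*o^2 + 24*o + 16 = (o + 4)*(o^2 + 5*o + 4) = (o + 4)^2*(o + 1)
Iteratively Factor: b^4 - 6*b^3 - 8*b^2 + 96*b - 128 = (b - 4)*(b^3 - 2*b^2 - 16*b + 32) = (b - 4)*(b - 2)*(b^2 - 16) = (b - 4)^2*(b - 2)*(b + 4)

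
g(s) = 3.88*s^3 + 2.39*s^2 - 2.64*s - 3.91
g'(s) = 11.64*s^2 + 4.78*s - 2.64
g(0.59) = -3.84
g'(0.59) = 4.23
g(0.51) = -4.12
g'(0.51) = 2.83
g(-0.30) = -3.01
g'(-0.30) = -3.03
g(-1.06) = -3.05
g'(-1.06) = 5.37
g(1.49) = 10.30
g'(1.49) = 30.32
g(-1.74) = -12.52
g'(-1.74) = 24.28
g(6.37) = 1079.13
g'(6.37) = 500.12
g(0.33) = -4.38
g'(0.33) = 0.20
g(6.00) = 904.37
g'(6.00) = 445.08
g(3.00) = 114.44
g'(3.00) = 116.46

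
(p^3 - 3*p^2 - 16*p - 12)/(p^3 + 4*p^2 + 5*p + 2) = (p - 6)/(p + 1)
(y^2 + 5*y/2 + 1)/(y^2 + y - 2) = (y + 1/2)/(y - 1)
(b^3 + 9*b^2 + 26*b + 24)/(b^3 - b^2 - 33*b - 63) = (b^2 + 6*b + 8)/(b^2 - 4*b - 21)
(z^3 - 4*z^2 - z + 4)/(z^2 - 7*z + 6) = (z^2 - 3*z - 4)/(z - 6)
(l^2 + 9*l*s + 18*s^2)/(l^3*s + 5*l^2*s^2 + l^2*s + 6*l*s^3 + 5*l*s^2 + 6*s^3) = (l + 6*s)/(s*(l^2 + 2*l*s + l + 2*s))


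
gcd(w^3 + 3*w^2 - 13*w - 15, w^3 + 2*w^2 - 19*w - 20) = w^2 + 6*w + 5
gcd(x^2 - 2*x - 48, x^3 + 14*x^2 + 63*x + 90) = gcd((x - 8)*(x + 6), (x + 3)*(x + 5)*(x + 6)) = x + 6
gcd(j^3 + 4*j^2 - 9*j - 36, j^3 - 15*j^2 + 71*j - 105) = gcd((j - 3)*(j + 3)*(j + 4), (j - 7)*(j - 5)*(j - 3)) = j - 3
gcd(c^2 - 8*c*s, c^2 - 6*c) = c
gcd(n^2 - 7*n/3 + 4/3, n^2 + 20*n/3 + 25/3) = 1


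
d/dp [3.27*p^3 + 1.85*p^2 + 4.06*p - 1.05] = 9.81*p^2 + 3.7*p + 4.06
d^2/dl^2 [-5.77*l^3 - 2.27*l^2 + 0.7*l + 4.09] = -34.62*l - 4.54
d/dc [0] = 0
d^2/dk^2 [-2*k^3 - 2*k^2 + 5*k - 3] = -12*k - 4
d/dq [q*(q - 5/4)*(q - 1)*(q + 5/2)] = 4*q^3 + 3*q^2/4 - 35*q/4 + 25/8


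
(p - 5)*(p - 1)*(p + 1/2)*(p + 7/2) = p^4 - 2*p^3 - 69*p^2/4 + 19*p/2 + 35/4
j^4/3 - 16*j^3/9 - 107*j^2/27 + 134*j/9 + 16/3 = (j/3 + 1)*(j - 6)*(j - 8/3)*(j + 1/3)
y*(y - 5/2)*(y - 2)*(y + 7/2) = y^4 - y^3 - 43*y^2/4 + 35*y/2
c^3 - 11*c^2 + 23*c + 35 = (c - 7)*(c - 5)*(c + 1)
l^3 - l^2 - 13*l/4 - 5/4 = (l - 5/2)*(l + 1/2)*(l + 1)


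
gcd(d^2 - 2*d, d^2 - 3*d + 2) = d - 2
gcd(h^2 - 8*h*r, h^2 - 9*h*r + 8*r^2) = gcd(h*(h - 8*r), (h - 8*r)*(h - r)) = -h + 8*r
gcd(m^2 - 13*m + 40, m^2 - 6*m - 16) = m - 8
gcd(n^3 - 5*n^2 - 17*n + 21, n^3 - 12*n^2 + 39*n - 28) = n^2 - 8*n + 7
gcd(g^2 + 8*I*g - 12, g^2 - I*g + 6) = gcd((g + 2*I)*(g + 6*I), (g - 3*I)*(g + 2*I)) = g + 2*I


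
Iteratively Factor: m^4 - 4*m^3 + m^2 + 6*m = (m)*(m^3 - 4*m^2 + m + 6) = m*(m - 3)*(m^2 - m - 2) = m*(m - 3)*(m + 1)*(m - 2)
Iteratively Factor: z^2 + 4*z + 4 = (z + 2)*(z + 2)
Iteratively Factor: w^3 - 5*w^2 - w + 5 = (w - 1)*(w^2 - 4*w - 5) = (w - 1)*(w + 1)*(w - 5)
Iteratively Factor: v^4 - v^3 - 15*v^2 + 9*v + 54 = (v - 3)*(v^3 + 2*v^2 - 9*v - 18) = (v - 3)*(v + 3)*(v^2 - v - 6) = (v - 3)^2*(v + 3)*(v + 2)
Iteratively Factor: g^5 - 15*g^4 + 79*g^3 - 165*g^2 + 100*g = (g - 1)*(g^4 - 14*g^3 + 65*g^2 - 100*g) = g*(g - 1)*(g^3 - 14*g^2 + 65*g - 100) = g*(g - 5)*(g - 1)*(g^2 - 9*g + 20) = g*(g - 5)^2*(g - 1)*(g - 4)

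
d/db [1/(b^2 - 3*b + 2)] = (3 - 2*b)/(b^2 - 3*b + 2)^2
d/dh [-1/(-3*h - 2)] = -3/(3*h + 2)^2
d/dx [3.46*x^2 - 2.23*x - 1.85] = 6.92*x - 2.23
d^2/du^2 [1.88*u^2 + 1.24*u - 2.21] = 3.76000000000000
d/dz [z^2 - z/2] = 2*z - 1/2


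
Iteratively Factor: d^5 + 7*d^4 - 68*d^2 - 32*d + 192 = (d + 3)*(d^4 + 4*d^3 - 12*d^2 - 32*d + 64) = (d - 2)*(d + 3)*(d^3 + 6*d^2 - 32) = (d - 2)*(d + 3)*(d + 4)*(d^2 + 2*d - 8) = (d - 2)*(d + 3)*(d + 4)^2*(d - 2)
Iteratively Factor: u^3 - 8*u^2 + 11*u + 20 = (u - 5)*(u^2 - 3*u - 4) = (u - 5)*(u + 1)*(u - 4)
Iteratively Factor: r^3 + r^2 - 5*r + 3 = (r - 1)*(r^2 + 2*r - 3) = (r - 1)*(r + 3)*(r - 1)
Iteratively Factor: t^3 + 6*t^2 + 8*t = (t + 4)*(t^2 + 2*t) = t*(t + 4)*(t + 2)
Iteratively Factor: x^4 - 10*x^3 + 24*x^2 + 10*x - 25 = (x - 5)*(x^3 - 5*x^2 - x + 5) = (x - 5)*(x + 1)*(x^2 - 6*x + 5) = (x - 5)*(x - 1)*(x + 1)*(x - 5)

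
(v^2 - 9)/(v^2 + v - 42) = (v^2 - 9)/(v^2 + v - 42)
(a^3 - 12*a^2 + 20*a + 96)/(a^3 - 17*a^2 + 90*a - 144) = (a + 2)/(a - 3)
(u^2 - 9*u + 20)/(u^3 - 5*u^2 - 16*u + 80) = 1/(u + 4)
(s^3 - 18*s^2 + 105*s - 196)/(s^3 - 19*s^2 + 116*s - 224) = (s - 7)/(s - 8)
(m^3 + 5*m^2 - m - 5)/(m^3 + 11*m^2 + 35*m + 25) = (m - 1)/(m + 5)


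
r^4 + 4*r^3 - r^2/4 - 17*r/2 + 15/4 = (r - 1)*(r - 1/2)*(r + 5/2)*(r + 3)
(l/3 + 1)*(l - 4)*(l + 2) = l^3/3 + l^2/3 - 14*l/3 - 8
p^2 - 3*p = p*(p - 3)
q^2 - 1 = (q - 1)*(q + 1)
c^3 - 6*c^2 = c^2*(c - 6)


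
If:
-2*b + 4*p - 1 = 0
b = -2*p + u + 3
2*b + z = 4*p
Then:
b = u/2 + 5/4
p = u/4 + 7/8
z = 1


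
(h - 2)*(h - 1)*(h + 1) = h^3 - 2*h^2 - h + 2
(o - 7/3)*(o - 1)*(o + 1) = o^3 - 7*o^2/3 - o + 7/3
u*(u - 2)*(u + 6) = u^3 + 4*u^2 - 12*u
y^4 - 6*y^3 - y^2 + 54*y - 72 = (y - 4)*(y - 3)*(y - 2)*(y + 3)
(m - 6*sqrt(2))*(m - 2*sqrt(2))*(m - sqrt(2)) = m^3 - 9*sqrt(2)*m^2 + 40*m - 24*sqrt(2)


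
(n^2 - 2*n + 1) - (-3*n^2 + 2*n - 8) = 4*n^2 - 4*n + 9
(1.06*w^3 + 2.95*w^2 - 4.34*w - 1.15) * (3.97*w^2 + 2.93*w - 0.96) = 4.2082*w^5 + 14.8173*w^4 - 9.6039*w^3 - 20.1137*w^2 + 0.796899999999999*w + 1.104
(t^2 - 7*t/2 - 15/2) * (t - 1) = t^3 - 9*t^2/2 - 4*t + 15/2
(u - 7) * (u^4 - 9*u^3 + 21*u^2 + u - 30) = u^5 - 16*u^4 + 84*u^3 - 146*u^2 - 37*u + 210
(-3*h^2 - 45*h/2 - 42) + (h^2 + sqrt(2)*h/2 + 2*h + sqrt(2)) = -2*h^2 - 41*h/2 + sqrt(2)*h/2 - 42 + sqrt(2)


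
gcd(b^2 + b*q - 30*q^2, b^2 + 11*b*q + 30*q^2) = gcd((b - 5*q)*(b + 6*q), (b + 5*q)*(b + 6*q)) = b + 6*q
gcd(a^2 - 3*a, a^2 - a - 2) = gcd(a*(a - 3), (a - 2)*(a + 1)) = 1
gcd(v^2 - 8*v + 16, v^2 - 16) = v - 4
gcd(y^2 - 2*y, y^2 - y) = y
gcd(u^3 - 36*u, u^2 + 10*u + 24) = u + 6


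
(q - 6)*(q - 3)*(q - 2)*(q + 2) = q^4 - 9*q^3 + 14*q^2 + 36*q - 72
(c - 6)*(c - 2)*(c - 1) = c^3 - 9*c^2 + 20*c - 12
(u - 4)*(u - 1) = u^2 - 5*u + 4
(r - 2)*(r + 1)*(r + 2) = r^3 + r^2 - 4*r - 4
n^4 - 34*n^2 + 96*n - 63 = (n - 3)^2*(n - 1)*(n + 7)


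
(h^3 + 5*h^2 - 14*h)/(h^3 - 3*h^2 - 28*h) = (-h^2 - 5*h + 14)/(-h^2 + 3*h + 28)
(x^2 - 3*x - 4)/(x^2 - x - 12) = (x + 1)/(x + 3)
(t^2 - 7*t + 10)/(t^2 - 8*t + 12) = (t - 5)/(t - 6)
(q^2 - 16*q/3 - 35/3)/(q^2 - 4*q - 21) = (q + 5/3)/(q + 3)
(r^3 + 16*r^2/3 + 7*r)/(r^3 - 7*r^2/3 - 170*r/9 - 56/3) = 3*r*(r + 3)/(3*r^2 - 14*r - 24)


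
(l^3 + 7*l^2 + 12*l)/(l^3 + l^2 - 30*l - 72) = l/(l - 6)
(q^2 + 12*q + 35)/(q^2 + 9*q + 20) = (q + 7)/(q + 4)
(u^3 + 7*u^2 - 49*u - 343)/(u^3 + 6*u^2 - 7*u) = (u^2 - 49)/(u*(u - 1))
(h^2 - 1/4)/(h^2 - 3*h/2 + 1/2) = (h + 1/2)/(h - 1)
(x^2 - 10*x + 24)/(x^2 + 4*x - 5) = (x^2 - 10*x + 24)/(x^2 + 4*x - 5)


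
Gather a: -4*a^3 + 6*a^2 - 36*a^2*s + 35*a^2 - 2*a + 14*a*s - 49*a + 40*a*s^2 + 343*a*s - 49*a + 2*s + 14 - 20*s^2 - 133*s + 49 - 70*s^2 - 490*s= -4*a^3 + a^2*(41 - 36*s) + a*(40*s^2 + 357*s - 100) - 90*s^2 - 621*s + 63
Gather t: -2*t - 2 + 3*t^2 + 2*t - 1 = 3*t^2 - 3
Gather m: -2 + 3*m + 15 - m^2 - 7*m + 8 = -m^2 - 4*m + 21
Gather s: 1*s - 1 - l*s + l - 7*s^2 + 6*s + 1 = l - 7*s^2 + s*(7 - l)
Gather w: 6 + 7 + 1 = 14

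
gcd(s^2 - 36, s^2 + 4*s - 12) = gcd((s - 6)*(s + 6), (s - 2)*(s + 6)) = s + 6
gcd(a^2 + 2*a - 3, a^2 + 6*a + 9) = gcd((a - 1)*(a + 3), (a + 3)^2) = a + 3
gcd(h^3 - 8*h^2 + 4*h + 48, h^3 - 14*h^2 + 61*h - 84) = h - 4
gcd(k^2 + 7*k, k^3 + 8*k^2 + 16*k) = k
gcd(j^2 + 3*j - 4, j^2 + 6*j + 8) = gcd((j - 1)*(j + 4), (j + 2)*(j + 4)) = j + 4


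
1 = 1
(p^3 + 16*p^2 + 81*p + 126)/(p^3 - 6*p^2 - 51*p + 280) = (p^2 + 9*p + 18)/(p^2 - 13*p + 40)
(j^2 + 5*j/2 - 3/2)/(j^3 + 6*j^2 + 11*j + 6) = (j - 1/2)/(j^2 + 3*j + 2)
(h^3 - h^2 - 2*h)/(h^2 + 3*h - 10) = h*(h + 1)/(h + 5)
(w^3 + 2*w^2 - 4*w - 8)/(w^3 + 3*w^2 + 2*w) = (w^2 - 4)/(w*(w + 1))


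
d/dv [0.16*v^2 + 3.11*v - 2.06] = 0.32*v + 3.11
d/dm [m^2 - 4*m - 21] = 2*m - 4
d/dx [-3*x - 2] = -3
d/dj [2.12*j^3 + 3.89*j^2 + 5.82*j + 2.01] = 6.36*j^2 + 7.78*j + 5.82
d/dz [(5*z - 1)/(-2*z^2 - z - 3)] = (-10*z^2 - 5*z + (4*z + 1)*(5*z - 1) - 15)/(2*z^2 + z + 3)^2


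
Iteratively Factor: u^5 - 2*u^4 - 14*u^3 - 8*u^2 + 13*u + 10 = (u + 1)*(u^4 - 3*u^3 - 11*u^2 + 3*u + 10) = (u - 5)*(u + 1)*(u^3 + 2*u^2 - u - 2) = (u - 5)*(u - 1)*(u + 1)*(u^2 + 3*u + 2) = (u - 5)*(u - 1)*(u + 1)^2*(u + 2)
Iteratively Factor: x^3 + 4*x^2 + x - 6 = (x - 1)*(x^2 + 5*x + 6) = (x - 1)*(x + 3)*(x + 2)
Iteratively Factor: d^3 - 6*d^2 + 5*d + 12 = (d - 4)*(d^2 - 2*d - 3) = (d - 4)*(d - 3)*(d + 1)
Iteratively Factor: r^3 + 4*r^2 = (r)*(r^2 + 4*r) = r*(r + 4)*(r)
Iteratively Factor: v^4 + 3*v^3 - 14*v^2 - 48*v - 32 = (v - 4)*(v^3 + 7*v^2 + 14*v + 8) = (v - 4)*(v + 2)*(v^2 + 5*v + 4) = (v - 4)*(v + 1)*(v + 2)*(v + 4)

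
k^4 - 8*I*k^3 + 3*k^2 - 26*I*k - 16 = (k - 8*I)*(k - I)^2*(k + 2*I)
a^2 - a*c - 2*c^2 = (a - 2*c)*(a + c)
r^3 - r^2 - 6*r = r*(r - 3)*(r + 2)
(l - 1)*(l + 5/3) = l^2 + 2*l/3 - 5/3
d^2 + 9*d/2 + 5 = (d + 2)*(d + 5/2)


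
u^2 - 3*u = u*(u - 3)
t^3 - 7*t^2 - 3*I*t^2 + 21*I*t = t*(t - 7)*(t - 3*I)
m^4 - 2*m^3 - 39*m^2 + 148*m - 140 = (m - 5)*(m - 2)^2*(m + 7)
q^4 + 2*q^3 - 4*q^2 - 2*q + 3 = (q - 1)^2*(q + 1)*(q + 3)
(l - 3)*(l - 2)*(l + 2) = l^3 - 3*l^2 - 4*l + 12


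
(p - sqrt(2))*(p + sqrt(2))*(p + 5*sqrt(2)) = p^3 + 5*sqrt(2)*p^2 - 2*p - 10*sqrt(2)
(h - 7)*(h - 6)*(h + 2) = h^3 - 11*h^2 + 16*h + 84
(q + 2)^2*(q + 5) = q^3 + 9*q^2 + 24*q + 20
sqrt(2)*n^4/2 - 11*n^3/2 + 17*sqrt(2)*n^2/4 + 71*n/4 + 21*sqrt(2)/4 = (n - 7*sqrt(2)/2)*(n - 3*sqrt(2))*(n + sqrt(2)/2)*(sqrt(2)*n/2 + 1/2)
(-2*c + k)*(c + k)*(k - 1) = -2*c^2*k + 2*c^2 - c*k^2 + c*k + k^3 - k^2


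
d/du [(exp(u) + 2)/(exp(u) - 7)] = -9*exp(u)/(exp(u) - 7)^2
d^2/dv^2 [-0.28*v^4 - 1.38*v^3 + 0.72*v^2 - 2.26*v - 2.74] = -3.36*v^2 - 8.28*v + 1.44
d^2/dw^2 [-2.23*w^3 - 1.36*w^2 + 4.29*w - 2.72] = -13.38*w - 2.72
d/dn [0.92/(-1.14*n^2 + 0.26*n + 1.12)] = (2.0976*n - 0.2392)/(-1.14*n^2 + 0.26*n + 1.12)^2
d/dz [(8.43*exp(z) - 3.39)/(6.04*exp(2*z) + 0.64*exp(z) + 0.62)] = (-50.9172*exp(2*z) + 40.9512*exp(z) + 7.3962)*exp(z)/(36.4816*exp(4*z) + 7.7312*exp(3*z) + 7.8992*exp(2*z) + 0.7936*exp(z) + 0.3844)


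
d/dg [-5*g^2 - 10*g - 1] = -10*g - 10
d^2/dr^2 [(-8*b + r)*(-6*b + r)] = 2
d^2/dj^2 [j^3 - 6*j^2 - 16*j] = 6*j - 12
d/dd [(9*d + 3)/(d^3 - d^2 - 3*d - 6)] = 3*(-6*d^3 + 2*d - 15)/(d^6 - 2*d^5 - 5*d^4 - 6*d^3 + 21*d^2 + 36*d + 36)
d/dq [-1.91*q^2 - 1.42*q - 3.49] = -3.82*q - 1.42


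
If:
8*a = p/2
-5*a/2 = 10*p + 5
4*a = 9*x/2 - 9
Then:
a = -2/65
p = -32/65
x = 1154/585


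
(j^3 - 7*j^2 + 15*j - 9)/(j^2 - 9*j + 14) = (j^3 - 7*j^2 + 15*j - 9)/(j^2 - 9*j + 14)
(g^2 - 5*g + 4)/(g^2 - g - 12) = (g - 1)/(g + 3)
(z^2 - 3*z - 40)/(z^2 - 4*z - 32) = (z + 5)/(z + 4)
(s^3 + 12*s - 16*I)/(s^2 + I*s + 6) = (s^2 + 2*I*s + 8)/(s + 3*I)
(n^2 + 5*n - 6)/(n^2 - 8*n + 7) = (n + 6)/(n - 7)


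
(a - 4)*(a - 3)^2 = a^3 - 10*a^2 + 33*a - 36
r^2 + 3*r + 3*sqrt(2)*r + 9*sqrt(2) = (r + 3)*(r + 3*sqrt(2))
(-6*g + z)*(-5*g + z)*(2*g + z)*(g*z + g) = 60*g^4*z + 60*g^4 + 8*g^3*z^2 + 8*g^3*z - 9*g^2*z^3 - 9*g^2*z^2 + g*z^4 + g*z^3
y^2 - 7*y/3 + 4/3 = (y - 4/3)*(y - 1)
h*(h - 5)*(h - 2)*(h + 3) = h^4 - 4*h^3 - 11*h^2 + 30*h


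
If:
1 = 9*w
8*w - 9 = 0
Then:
No Solution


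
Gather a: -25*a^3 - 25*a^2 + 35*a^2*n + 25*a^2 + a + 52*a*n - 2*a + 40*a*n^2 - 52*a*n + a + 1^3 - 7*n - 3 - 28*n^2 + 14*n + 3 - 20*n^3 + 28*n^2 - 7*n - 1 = -25*a^3 + 35*a^2*n + 40*a*n^2 - 20*n^3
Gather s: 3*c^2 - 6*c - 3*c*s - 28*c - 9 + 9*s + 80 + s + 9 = 3*c^2 - 34*c + s*(10 - 3*c) + 80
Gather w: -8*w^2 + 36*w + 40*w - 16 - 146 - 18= -8*w^2 + 76*w - 180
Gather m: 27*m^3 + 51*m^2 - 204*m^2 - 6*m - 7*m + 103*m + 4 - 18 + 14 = 27*m^3 - 153*m^2 + 90*m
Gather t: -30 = -30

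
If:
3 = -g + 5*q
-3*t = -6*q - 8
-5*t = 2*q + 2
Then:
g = -169/18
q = -23/18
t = 1/9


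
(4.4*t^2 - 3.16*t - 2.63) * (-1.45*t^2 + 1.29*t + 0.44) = -6.38*t^4 + 10.258*t^3 + 1.6731*t^2 - 4.7831*t - 1.1572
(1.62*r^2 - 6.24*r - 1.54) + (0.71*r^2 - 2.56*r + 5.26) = 2.33*r^2 - 8.8*r + 3.72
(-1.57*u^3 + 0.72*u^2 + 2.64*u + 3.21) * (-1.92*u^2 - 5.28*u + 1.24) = 3.0144*u^5 + 6.9072*u^4 - 10.8172*u^3 - 19.2096*u^2 - 13.6752*u + 3.9804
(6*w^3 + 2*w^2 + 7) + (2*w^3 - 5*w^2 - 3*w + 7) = 8*w^3 - 3*w^2 - 3*w + 14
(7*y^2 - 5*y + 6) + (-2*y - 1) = 7*y^2 - 7*y + 5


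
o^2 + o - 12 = (o - 3)*(o + 4)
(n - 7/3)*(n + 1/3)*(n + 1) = n^3 - n^2 - 25*n/9 - 7/9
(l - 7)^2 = l^2 - 14*l + 49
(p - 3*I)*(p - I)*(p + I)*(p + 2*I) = p^4 - I*p^3 + 7*p^2 - I*p + 6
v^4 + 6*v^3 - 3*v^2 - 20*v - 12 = (v - 2)*(v + 1)^2*(v + 6)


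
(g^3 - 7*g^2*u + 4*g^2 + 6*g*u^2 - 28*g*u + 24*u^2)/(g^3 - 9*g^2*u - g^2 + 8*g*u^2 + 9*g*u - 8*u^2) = (-g^2 + 6*g*u - 4*g + 24*u)/(-g^2 + 8*g*u + g - 8*u)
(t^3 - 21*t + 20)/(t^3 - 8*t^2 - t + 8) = (t^2 + t - 20)/(t^2 - 7*t - 8)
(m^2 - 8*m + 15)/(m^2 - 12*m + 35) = (m - 3)/(m - 7)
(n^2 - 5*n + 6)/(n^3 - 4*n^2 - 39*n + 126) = (n - 2)/(n^2 - n - 42)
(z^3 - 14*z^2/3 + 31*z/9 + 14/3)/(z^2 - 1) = (9*z^3 - 42*z^2 + 31*z + 42)/(9*(z^2 - 1))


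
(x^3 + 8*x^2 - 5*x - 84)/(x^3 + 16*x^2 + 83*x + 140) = (x - 3)/(x + 5)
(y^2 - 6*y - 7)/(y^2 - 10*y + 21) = (y + 1)/(y - 3)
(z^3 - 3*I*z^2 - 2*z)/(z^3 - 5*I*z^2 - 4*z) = (z - 2*I)/(z - 4*I)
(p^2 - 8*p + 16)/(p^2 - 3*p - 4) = (p - 4)/(p + 1)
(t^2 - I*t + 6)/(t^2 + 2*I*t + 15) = (t + 2*I)/(t + 5*I)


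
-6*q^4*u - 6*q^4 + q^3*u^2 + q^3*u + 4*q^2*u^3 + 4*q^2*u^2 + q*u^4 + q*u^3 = (-q + u)*(2*q + u)*(3*q + u)*(q*u + q)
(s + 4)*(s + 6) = s^2 + 10*s + 24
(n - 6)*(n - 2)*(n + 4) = n^3 - 4*n^2 - 20*n + 48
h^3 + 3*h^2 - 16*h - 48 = (h - 4)*(h + 3)*(h + 4)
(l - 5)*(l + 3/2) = l^2 - 7*l/2 - 15/2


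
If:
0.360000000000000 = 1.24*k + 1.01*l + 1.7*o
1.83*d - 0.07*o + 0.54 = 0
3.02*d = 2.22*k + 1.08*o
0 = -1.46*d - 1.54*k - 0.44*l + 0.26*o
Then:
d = -0.31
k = -0.19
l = 1.41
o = -0.49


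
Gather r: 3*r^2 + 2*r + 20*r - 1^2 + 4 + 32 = 3*r^2 + 22*r + 35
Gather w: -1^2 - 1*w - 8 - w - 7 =-2*w - 16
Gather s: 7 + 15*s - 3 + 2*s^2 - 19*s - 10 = 2*s^2 - 4*s - 6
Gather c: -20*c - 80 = -20*c - 80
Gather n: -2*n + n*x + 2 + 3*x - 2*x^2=n*(x - 2) - 2*x^2 + 3*x + 2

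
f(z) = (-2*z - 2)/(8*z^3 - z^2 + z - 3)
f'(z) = (-2*z - 2)*(-24*z^2 + 2*z - 1)/(8*z^3 - z^2 + z - 3)^2 - 2/(8*z^3 - z^2 + z - 3) = 2*(-8*z^3 + z^2 - z + (z + 1)*(24*z^2 - 2*z + 1) + 3)/(8*z^3 - z^2 + z - 3)^2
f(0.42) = 1.31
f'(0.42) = 3.59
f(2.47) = -0.06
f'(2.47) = 0.06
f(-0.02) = 0.65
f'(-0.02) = 0.89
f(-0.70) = 0.09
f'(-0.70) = 0.47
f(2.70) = -0.05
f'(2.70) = 0.04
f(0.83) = -2.13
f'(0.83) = 18.58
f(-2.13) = -0.03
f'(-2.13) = -0.01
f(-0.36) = 0.33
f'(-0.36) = 0.93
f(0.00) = 0.67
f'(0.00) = 0.89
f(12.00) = 0.00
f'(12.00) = 0.00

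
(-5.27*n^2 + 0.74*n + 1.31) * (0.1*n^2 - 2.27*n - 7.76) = -0.527*n^4 + 12.0369*n^3 + 39.3464*n^2 - 8.7161*n - 10.1656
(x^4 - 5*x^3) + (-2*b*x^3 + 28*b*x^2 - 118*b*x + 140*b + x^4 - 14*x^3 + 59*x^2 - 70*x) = -2*b*x^3 + 28*b*x^2 - 118*b*x + 140*b + 2*x^4 - 19*x^3 + 59*x^2 - 70*x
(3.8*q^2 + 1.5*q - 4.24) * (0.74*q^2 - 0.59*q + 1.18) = 2.812*q^4 - 1.132*q^3 + 0.4614*q^2 + 4.2716*q - 5.0032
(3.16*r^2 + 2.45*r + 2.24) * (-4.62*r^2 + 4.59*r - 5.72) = -14.5992*r^4 + 3.1854*r^3 - 17.1785*r^2 - 3.7324*r - 12.8128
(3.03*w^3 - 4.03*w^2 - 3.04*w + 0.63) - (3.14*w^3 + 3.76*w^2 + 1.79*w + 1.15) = -0.11*w^3 - 7.79*w^2 - 4.83*w - 0.52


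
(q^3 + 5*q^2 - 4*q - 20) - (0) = q^3 + 5*q^2 - 4*q - 20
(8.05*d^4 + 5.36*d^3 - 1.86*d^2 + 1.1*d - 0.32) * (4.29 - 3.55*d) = -28.5775*d^5 + 15.5065*d^4 + 29.5974*d^3 - 11.8844*d^2 + 5.855*d - 1.3728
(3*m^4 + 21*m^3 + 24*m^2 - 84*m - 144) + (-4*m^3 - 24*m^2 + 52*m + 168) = 3*m^4 + 17*m^3 - 32*m + 24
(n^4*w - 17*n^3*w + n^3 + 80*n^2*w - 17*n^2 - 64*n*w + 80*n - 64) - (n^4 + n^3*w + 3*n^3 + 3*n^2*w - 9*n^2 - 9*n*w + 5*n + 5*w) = n^4*w - n^4 - 18*n^3*w - 2*n^3 + 77*n^2*w - 8*n^2 - 55*n*w + 75*n - 5*w - 64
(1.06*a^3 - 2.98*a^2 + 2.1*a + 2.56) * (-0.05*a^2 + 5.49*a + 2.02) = -0.053*a^5 + 5.9684*a^4 - 14.324*a^3 + 5.3814*a^2 + 18.2964*a + 5.1712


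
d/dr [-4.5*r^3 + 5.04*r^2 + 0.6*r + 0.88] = -13.5*r^2 + 10.08*r + 0.6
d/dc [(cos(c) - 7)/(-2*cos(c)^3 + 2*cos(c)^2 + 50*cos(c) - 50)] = (-31*cos(c)/2 + 11*cos(2*c) - cos(3*c)/2 - 139)*sin(c)/(2*(cos(c)^3 - cos(c)^2 - 25*cos(c) + 25)^2)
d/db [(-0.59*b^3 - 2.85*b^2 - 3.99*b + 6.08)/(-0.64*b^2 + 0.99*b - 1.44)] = (0.3776*b^4 - 1.1682*b^3 - 2.8263*b^2 + 15.9904*b - 0.273599999999999)/(0.4096*b^4 - 1.2672*b^3 + 2.8233*b^2 - 2.8512*b + 2.0736)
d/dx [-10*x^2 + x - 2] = 1 - 20*x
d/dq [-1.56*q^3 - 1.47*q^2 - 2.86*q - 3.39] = -4.68*q^2 - 2.94*q - 2.86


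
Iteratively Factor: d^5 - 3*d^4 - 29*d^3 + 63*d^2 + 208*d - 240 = (d + 3)*(d^4 - 6*d^3 - 11*d^2 + 96*d - 80) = (d - 5)*(d + 3)*(d^3 - d^2 - 16*d + 16) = (d - 5)*(d + 3)*(d + 4)*(d^2 - 5*d + 4) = (d - 5)*(d - 1)*(d + 3)*(d + 4)*(d - 4)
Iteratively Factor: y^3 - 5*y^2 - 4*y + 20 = (y - 5)*(y^2 - 4) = (y - 5)*(y + 2)*(y - 2)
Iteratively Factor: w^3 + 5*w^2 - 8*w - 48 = (w + 4)*(w^2 + w - 12) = (w - 3)*(w + 4)*(w + 4)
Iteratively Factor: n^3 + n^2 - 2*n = (n - 1)*(n^2 + 2*n) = (n - 1)*(n + 2)*(n)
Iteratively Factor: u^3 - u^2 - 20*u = (u + 4)*(u^2 - 5*u) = (u - 5)*(u + 4)*(u)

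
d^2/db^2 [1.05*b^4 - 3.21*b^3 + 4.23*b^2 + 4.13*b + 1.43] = 12.6*b^2 - 19.26*b + 8.46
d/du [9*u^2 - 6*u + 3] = 18*u - 6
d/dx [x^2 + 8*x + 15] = 2*x + 8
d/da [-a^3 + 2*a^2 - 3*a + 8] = -3*a^2 + 4*a - 3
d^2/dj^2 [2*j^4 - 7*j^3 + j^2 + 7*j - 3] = 24*j^2 - 42*j + 2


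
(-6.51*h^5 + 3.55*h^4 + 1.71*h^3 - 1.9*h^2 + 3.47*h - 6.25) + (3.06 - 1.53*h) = -6.51*h^5 + 3.55*h^4 + 1.71*h^3 - 1.9*h^2 + 1.94*h - 3.19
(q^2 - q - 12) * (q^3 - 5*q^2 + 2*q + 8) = q^5 - 6*q^4 - 5*q^3 + 66*q^2 - 32*q - 96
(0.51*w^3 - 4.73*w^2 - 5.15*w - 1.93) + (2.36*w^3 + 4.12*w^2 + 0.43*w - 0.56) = 2.87*w^3 - 0.61*w^2 - 4.72*w - 2.49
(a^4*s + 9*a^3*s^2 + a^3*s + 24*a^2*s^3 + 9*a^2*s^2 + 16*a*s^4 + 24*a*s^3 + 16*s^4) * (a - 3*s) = a^5*s + 6*a^4*s^2 + a^4*s - 3*a^3*s^3 + 6*a^3*s^2 - 56*a^2*s^4 - 3*a^2*s^3 - 48*a*s^5 - 56*a*s^4 - 48*s^5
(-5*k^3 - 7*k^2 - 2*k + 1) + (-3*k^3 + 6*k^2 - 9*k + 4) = -8*k^3 - k^2 - 11*k + 5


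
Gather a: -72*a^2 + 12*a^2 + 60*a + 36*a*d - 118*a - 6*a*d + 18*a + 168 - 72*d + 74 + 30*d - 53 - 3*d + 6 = -60*a^2 + a*(30*d - 40) - 45*d + 195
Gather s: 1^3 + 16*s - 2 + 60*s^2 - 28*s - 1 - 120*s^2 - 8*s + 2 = -60*s^2 - 20*s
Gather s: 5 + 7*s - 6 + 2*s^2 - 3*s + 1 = 2*s^2 + 4*s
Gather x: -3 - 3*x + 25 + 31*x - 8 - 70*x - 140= -42*x - 126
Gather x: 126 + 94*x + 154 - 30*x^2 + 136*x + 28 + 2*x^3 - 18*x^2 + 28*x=2*x^3 - 48*x^2 + 258*x + 308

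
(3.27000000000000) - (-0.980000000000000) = 4.25000000000000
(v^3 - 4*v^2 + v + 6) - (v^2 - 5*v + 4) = v^3 - 5*v^2 + 6*v + 2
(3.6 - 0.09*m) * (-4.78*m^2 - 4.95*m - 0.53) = 0.4302*m^3 - 16.7625*m^2 - 17.7723*m - 1.908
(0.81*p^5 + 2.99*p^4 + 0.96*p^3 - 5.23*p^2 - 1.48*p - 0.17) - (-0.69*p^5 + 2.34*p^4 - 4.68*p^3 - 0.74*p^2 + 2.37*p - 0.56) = 1.5*p^5 + 0.65*p^4 + 5.64*p^3 - 4.49*p^2 - 3.85*p + 0.39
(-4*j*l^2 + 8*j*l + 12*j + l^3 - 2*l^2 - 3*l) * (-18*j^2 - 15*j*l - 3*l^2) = 72*j^3*l^2 - 144*j^3*l - 216*j^3 + 42*j^2*l^3 - 84*j^2*l^2 - 126*j^2*l - 3*j*l^4 + 6*j*l^3 + 9*j*l^2 - 3*l^5 + 6*l^4 + 9*l^3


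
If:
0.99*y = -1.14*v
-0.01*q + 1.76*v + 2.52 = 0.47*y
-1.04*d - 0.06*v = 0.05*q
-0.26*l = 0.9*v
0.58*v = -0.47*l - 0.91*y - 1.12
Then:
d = -18.06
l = -1.85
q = 375.04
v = 0.53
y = -0.62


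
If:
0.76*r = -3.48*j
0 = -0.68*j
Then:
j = 0.00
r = 0.00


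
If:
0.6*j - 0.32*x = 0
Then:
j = 0.533333333333333*x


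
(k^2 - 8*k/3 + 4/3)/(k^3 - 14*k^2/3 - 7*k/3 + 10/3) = (k - 2)/(k^2 - 4*k - 5)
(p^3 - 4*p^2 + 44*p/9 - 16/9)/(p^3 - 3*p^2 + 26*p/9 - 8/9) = (p - 2)/(p - 1)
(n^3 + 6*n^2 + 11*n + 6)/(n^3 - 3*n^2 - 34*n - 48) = (n + 1)/(n - 8)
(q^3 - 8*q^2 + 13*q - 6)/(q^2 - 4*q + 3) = (q^2 - 7*q + 6)/(q - 3)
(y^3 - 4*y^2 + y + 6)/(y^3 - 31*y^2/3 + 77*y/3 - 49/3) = 3*(y^3 - 4*y^2 + y + 6)/(3*y^3 - 31*y^2 + 77*y - 49)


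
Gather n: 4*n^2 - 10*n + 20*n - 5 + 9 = 4*n^2 + 10*n + 4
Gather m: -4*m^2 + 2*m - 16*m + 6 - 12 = -4*m^2 - 14*m - 6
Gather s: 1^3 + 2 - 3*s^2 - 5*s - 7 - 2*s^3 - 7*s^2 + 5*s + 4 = -2*s^3 - 10*s^2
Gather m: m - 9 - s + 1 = m - s - 8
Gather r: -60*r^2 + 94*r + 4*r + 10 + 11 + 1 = -60*r^2 + 98*r + 22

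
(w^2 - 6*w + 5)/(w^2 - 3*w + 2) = (w - 5)/(w - 2)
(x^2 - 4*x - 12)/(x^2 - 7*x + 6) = (x + 2)/(x - 1)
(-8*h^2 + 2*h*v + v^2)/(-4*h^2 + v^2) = (4*h + v)/(2*h + v)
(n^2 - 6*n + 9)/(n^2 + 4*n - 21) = (n - 3)/(n + 7)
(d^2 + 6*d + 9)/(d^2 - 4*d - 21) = (d + 3)/(d - 7)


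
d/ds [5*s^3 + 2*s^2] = s*(15*s + 4)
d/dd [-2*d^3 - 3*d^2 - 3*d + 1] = -6*d^2 - 6*d - 3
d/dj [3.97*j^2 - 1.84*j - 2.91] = 7.94*j - 1.84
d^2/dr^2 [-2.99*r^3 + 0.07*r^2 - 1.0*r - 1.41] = 0.14 - 17.94*r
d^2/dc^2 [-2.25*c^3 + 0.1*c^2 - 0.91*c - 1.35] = 0.2 - 13.5*c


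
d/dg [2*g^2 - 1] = 4*g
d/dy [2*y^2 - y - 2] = 4*y - 1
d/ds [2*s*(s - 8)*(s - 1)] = 6*s^2 - 36*s + 16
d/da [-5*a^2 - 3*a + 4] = -10*a - 3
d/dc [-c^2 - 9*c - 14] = -2*c - 9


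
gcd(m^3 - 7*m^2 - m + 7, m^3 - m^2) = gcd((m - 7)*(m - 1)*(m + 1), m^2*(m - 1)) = m - 1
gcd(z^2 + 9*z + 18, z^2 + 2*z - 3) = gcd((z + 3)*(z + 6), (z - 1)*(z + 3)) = z + 3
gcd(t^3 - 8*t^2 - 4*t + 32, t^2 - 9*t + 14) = t - 2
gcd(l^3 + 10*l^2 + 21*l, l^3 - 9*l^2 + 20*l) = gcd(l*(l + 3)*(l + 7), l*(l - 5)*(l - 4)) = l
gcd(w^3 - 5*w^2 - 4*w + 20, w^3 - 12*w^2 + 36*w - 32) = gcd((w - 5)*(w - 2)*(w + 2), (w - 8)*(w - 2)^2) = w - 2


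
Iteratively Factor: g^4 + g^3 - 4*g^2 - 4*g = (g - 2)*(g^3 + 3*g^2 + 2*g) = g*(g - 2)*(g^2 + 3*g + 2) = g*(g - 2)*(g + 1)*(g + 2)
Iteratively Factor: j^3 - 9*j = (j + 3)*(j^2 - 3*j) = (j - 3)*(j + 3)*(j)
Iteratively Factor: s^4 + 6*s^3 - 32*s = (s + 4)*(s^3 + 2*s^2 - 8*s) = (s + 4)^2*(s^2 - 2*s) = (s - 2)*(s + 4)^2*(s)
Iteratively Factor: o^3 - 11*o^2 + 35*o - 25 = (o - 5)*(o^2 - 6*o + 5) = (o - 5)^2*(o - 1)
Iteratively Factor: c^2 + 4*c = (c)*(c + 4)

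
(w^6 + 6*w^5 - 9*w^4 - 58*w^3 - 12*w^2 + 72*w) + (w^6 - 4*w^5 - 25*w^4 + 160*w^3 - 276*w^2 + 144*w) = 2*w^6 + 2*w^5 - 34*w^4 + 102*w^3 - 288*w^2 + 216*w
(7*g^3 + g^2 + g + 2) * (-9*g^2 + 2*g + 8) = -63*g^5 + 5*g^4 + 49*g^3 - 8*g^2 + 12*g + 16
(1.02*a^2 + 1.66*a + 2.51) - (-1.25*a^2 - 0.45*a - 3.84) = 2.27*a^2 + 2.11*a + 6.35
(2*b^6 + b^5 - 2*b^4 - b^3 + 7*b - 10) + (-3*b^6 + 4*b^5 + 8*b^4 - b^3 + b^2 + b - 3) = -b^6 + 5*b^5 + 6*b^4 - 2*b^3 + b^2 + 8*b - 13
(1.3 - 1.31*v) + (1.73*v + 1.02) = 0.42*v + 2.32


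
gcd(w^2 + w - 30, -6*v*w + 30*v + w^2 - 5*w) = w - 5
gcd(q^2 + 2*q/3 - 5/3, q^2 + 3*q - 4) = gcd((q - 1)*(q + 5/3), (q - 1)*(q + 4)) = q - 1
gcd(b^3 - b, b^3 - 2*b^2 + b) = b^2 - b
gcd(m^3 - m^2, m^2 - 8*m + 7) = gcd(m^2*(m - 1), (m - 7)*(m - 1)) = m - 1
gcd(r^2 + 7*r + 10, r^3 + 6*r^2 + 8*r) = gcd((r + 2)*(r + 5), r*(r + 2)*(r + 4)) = r + 2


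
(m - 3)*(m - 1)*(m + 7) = m^3 + 3*m^2 - 25*m + 21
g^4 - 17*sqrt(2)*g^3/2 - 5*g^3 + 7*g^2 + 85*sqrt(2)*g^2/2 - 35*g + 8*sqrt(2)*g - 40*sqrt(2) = (g - 5)*(g - 8*sqrt(2))*(g - sqrt(2))*(g + sqrt(2)/2)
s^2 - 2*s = s*(s - 2)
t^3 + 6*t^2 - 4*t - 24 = (t - 2)*(t + 2)*(t + 6)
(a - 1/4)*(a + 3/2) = a^2 + 5*a/4 - 3/8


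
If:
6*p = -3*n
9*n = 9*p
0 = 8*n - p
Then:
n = 0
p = 0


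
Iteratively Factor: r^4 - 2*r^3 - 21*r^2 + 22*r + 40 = (r + 1)*(r^3 - 3*r^2 - 18*r + 40) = (r - 2)*(r + 1)*(r^2 - r - 20) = (r - 2)*(r + 1)*(r + 4)*(r - 5)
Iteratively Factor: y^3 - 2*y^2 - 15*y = (y)*(y^2 - 2*y - 15) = y*(y + 3)*(y - 5)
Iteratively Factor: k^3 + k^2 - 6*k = (k)*(k^2 + k - 6) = k*(k - 2)*(k + 3)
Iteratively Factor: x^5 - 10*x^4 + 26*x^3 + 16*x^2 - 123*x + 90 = (x - 3)*(x^4 - 7*x^3 + 5*x^2 + 31*x - 30) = (x - 3)*(x + 2)*(x^3 - 9*x^2 + 23*x - 15) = (x - 3)*(x - 1)*(x + 2)*(x^2 - 8*x + 15) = (x - 5)*(x - 3)*(x - 1)*(x + 2)*(x - 3)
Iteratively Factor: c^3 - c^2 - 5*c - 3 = (c + 1)*(c^2 - 2*c - 3) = (c + 1)^2*(c - 3)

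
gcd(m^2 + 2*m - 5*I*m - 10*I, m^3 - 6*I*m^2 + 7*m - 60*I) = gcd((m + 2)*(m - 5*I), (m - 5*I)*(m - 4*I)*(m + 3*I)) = m - 5*I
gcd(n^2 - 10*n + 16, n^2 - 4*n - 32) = n - 8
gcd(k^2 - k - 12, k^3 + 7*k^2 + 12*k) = k + 3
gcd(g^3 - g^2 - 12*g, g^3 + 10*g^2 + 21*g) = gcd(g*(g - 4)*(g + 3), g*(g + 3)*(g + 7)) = g^2 + 3*g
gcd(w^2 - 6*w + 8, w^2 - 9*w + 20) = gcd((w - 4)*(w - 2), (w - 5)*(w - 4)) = w - 4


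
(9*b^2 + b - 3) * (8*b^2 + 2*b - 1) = 72*b^4 + 26*b^3 - 31*b^2 - 7*b + 3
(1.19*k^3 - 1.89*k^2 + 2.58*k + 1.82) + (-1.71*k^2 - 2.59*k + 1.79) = 1.19*k^3 - 3.6*k^2 - 0.00999999999999979*k + 3.61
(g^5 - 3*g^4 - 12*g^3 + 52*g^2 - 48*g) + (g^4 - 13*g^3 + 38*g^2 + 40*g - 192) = g^5 - 2*g^4 - 25*g^3 + 90*g^2 - 8*g - 192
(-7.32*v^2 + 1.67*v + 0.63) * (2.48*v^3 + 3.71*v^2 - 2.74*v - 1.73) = -18.1536*v^5 - 23.0156*v^4 + 27.8149*v^3 + 10.4251*v^2 - 4.6153*v - 1.0899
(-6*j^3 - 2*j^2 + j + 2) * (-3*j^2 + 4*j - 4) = 18*j^5 - 18*j^4 + 13*j^3 + 6*j^2 + 4*j - 8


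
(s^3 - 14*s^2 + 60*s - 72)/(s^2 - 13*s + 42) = (s^2 - 8*s + 12)/(s - 7)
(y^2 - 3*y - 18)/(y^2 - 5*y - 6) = (y + 3)/(y + 1)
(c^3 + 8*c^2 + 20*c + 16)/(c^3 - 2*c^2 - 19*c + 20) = (c^2 + 4*c + 4)/(c^2 - 6*c + 5)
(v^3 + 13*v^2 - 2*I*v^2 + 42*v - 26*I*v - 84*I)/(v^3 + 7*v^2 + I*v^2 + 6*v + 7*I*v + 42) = (v + 6)/(v + 3*I)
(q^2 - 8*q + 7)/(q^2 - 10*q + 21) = (q - 1)/(q - 3)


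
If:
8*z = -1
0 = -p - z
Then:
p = 1/8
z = -1/8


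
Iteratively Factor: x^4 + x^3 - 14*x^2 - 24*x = (x + 2)*(x^3 - x^2 - 12*x) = (x - 4)*(x + 2)*(x^2 + 3*x) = (x - 4)*(x + 2)*(x + 3)*(x)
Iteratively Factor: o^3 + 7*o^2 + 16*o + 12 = (o + 3)*(o^2 + 4*o + 4) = (o + 2)*(o + 3)*(o + 2)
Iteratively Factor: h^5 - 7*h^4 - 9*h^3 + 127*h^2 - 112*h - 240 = (h - 3)*(h^4 - 4*h^3 - 21*h^2 + 64*h + 80) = (h - 5)*(h - 3)*(h^3 + h^2 - 16*h - 16) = (h - 5)*(h - 3)*(h + 1)*(h^2 - 16) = (h - 5)*(h - 3)*(h + 1)*(h + 4)*(h - 4)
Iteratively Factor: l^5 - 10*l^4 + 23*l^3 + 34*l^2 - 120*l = (l)*(l^4 - 10*l^3 + 23*l^2 + 34*l - 120) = l*(l - 5)*(l^3 - 5*l^2 - 2*l + 24) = l*(l - 5)*(l - 4)*(l^2 - l - 6) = l*(l - 5)*(l - 4)*(l - 3)*(l + 2)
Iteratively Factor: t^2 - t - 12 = (t + 3)*(t - 4)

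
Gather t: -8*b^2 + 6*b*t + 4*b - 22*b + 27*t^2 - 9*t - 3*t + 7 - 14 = -8*b^2 - 18*b + 27*t^2 + t*(6*b - 12) - 7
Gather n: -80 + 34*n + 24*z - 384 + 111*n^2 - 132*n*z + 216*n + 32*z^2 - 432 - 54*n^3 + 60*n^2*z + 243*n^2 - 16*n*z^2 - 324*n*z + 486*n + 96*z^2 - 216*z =-54*n^3 + n^2*(60*z + 354) + n*(-16*z^2 - 456*z + 736) + 128*z^2 - 192*z - 896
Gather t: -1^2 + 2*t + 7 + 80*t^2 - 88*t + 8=80*t^2 - 86*t + 14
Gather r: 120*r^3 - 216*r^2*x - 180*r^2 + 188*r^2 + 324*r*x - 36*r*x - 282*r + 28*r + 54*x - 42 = 120*r^3 + r^2*(8 - 216*x) + r*(288*x - 254) + 54*x - 42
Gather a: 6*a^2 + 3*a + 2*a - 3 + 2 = 6*a^2 + 5*a - 1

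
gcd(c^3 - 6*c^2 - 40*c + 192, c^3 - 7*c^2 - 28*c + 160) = c^2 - 12*c + 32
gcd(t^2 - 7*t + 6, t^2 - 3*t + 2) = t - 1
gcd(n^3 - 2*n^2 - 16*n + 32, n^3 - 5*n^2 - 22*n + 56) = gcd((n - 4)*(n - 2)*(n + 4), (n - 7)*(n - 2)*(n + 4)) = n^2 + 2*n - 8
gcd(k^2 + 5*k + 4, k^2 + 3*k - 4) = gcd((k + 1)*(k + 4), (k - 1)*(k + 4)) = k + 4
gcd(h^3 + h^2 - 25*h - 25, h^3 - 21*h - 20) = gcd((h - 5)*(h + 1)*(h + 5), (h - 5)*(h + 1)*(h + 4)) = h^2 - 4*h - 5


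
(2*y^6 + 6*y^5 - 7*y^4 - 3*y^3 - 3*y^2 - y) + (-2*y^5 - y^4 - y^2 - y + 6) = 2*y^6 + 4*y^5 - 8*y^4 - 3*y^3 - 4*y^2 - 2*y + 6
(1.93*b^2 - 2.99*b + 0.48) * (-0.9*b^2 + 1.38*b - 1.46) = -1.737*b^4 + 5.3544*b^3 - 7.376*b^2 + 5.0278*b - 0.7008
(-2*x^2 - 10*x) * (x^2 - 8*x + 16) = -2*x^4 + 6*x^3 + 48*x^2 - 160*x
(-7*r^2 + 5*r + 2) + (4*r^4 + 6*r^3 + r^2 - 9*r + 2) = 4*r^4 + 6*r^3 - 6*r^2 - 4*r + 4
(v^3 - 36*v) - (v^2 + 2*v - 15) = v^3 - v^2 - 38*v + 15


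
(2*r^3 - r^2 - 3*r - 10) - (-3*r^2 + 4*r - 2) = 2*r^3 + 2*r^2 - 7*r - 8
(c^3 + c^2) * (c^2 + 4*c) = c^5 + 5*c^4 + 4*c^3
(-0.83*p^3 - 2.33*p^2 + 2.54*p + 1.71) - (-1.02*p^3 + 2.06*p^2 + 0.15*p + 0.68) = 0.19*p^3 - 4.39*p^2 + 2.39*p + 1.03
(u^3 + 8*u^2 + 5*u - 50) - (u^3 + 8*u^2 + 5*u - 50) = 0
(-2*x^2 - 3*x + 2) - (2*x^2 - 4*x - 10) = -4*x^2 + x + 12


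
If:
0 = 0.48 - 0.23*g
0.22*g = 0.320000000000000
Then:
No Solution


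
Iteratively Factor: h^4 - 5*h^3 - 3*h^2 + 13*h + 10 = (h + 1)*(h^3 - 6*h^2 + 3*h + 10) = (h - 2)*(h + 1)*(h^2 - 4*h - 5) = (h - 5)*(h - 2)*(h + 1)*(h + 1)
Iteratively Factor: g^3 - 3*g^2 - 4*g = (g - 4)*(g^2 + g) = (g - 4)*(g + 1)*(g)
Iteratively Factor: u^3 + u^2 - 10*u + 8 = (u - 1)*(u^2 + 2*u - 8) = (u - 1)*(u + 4)*(u - 2)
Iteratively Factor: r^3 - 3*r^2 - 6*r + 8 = (r - 4)*(r^2 + r - 2) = (r - 4)*(r - 1)*(r + 2)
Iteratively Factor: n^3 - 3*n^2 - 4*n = (n - 4)*(n^2 + n) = n*(n - 4)*(n + 1)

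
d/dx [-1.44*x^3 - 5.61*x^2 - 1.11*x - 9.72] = -4.32*x^2 - 11.22*x - 1.11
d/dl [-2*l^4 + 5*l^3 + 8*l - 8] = -8*l^3 + 15*l^2 + 8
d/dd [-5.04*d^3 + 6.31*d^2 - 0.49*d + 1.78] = -15.12*d^2 + 12.62*d - 0.49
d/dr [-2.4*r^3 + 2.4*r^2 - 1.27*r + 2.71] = -7.2*r^2 + 4.8*r - 1.27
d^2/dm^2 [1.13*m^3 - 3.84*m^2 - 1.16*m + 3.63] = 6.78*m - 7.68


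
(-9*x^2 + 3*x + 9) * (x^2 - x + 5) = -9*x^4 + 12*x^3 - 39*x^2 + 6*x + 45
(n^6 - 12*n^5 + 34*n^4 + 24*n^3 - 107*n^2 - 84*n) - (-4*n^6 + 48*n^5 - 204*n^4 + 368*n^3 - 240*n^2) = 5*n^6 - 60*n^5 + 238*n^4 - 344*n^3 + 133*n^2 - 84*n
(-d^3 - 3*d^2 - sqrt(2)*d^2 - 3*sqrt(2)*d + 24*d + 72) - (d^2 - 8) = -d^3 - 4*d^2 - sqrt(2)*d^2 - 3*sqrt(2)*d + 24*d + 80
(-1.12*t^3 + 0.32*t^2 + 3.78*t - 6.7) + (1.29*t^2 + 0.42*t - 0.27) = -1.12*t^3 + 1.61*t^2 + 4.2*t - 6.97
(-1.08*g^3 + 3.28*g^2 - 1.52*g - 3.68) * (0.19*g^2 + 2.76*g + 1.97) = -0.2052*g^5 - 2.3576*g^4 + 6.6364*g^3 + 1.5672*g^2 - 13.1512*g - 7.2496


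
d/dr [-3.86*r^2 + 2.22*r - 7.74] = 2.22 - 7.72*r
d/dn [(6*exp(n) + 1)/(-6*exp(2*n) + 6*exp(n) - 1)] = 12*(3*exp(2*n) + exp(n) - 1)*exp(n)/(36*exp(4*n) - 72*exp(3*n) + 48*exp(2*n) - 12*exp(n) + 1)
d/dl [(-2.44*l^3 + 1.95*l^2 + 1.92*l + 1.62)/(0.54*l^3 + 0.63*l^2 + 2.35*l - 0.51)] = (-2.5902*l^4 - 13.5416*l^3 + 4.4817*l^2 - 4.0302*l - 4.7862)/(0.2916*l^6 + 0.6804*l^5 + 2.9349*l^4 + 2.4102*l^3 + 4.8799*l^2 - 2.397*l + 0.2601)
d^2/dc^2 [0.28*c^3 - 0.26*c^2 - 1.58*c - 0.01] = 1.68*c - 0.52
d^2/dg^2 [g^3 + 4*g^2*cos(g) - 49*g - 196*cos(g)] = -4*g^2*cos(g) - 16*g*sin(g) + 6*g + 204*cos(g)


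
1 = 1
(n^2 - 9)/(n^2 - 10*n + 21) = (n + 3)/(n - 7)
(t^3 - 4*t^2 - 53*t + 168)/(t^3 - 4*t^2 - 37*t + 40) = (t^2 + 4*t - 21)/(t^2 + 4*t - 5)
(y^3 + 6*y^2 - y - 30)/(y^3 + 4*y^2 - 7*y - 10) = (y + 3)/(y + 1)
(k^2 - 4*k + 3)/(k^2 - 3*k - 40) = (-k^2 + 4*k - 3)/(-k^2 + 3*k + 40)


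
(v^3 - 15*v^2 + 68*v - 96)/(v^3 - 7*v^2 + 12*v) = (v - 8)/v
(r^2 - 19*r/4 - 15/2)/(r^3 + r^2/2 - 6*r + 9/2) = (4*r^2 - 19*r - 30)/(2*(2*r^3 + r^2 - 12*r + 9))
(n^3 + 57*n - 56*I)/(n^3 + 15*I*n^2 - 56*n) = (n^2 - 8*I*n - 7)/(n*(n + 7*I))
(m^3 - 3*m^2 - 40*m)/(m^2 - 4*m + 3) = m*(m^2 - 3*m - 40)/(m^2 - 4*m + 3)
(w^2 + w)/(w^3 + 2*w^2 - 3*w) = (w + 1)/(w^2 + 2*w - 3)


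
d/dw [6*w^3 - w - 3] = 18*w^2 - 1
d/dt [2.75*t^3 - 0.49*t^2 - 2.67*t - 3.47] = 8.25*t^2 - 0.98*t - 2.67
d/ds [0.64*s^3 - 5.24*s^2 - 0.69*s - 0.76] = 1.92*s^2 - 10.48*s - 0.69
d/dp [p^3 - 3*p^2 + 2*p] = 3*p^2 - 6*p + 2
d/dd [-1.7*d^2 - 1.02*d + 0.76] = -3.4*d - 1.02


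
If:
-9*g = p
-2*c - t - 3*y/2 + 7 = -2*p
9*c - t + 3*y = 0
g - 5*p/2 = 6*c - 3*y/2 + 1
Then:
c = 293/733 - 315*y/1466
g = 106/733 - 87*y/733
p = 783*y/733 - 954/733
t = 1563*y/1466 + 2637/733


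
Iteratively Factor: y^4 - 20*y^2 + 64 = (y - 2)*(y^3 + 2*y^2 - 16*y - 32) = (y - 4)*(y - 2)*(y^2 + 6*y + 8) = (y - 4)*(y - 2)*(y + 4)*(y + 2)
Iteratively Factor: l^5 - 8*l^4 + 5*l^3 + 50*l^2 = (l + 2)*(l^4 - 10*l^3 + 25*l^2) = l*(l + 2)*(l^3 - 10*l^2 + 25*l) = l*(l - 5)*(l + 2)*(l^2 - 5*l) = l^2*(l - 5)*(l + 2)*(l - 5)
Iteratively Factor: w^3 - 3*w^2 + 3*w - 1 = (w - 1)*(w^2 - 2*w + 1) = (w - 1)^2*(w - 1)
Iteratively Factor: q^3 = (q)*(q^2) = q^2*(q)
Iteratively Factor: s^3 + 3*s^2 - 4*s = (s + 4)*(s^2 - s) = s*(s + 4)*(s - 1)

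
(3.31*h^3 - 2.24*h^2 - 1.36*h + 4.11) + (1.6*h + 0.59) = 3.31*h^3 - 2.24*h^2 + 0.24*h + 4.7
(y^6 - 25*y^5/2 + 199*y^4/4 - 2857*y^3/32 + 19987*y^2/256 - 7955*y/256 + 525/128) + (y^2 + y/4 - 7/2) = y^6 - 25*y^5/2 + 199*y^4/4 - 2857*y^3/32 + 20243*y^2/256 - 7891*y/256 + 77/128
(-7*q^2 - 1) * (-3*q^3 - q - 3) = 21*q^5 + 10*q^3 + 21*q^2 + q + 3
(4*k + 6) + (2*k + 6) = 6*k + 12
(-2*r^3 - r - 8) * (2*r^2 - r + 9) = -4*r^5 + 2*r^4 - 20*r^3 - 15*r^2 - r - 72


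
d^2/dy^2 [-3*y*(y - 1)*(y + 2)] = -18*y - 6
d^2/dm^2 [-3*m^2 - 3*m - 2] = -6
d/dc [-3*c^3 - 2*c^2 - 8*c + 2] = -9*c^2 - 4*c - 8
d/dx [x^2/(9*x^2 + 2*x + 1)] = 2*x*(x + 1)/(81*x^4 + 36*x^3 + 22*x^2 + 4*x + 1)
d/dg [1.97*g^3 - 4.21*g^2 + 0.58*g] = 5.91*g^2 - 8.42*g + 0.58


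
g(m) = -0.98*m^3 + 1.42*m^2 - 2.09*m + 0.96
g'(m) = -2.94*m^2 + 2.84*m - 2.09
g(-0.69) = 3.40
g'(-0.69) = -5.45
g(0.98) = -0.65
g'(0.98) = -2.13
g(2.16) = -6.81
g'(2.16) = -9.67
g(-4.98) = 167.62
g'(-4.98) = -89.15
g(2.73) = -14.10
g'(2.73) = -16.25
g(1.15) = -1.06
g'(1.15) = -2.71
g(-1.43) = 9.72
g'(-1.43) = -12.16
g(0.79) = -0.29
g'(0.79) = -1.68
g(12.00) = -1513.08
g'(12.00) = -391.37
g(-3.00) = 46.47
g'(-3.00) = -37.07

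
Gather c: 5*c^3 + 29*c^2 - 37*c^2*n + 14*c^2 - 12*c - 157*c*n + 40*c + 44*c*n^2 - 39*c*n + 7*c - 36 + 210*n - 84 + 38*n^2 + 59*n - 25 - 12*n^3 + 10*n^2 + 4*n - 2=5*c^3 + c^2*(43 - 37*n) + c*(44*n^2 - 196*n + 35) - 12*n^3 + 48*n^2 + 273*n - 147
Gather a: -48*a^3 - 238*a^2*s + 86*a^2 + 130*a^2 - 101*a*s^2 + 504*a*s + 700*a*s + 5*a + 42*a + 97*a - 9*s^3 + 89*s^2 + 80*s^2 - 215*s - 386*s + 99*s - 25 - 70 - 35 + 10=-48*a^3 + a^2*(216 - 238*s) + a*(-101*s^2 + 1204*s + 144) - 9*s^3 + 169*s^2 - 502*s - 120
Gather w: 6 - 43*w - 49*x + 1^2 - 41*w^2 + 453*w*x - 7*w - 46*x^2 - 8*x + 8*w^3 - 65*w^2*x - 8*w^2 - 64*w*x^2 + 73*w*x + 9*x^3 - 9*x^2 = 8*w^3 + w^2*(-65*x - 49) + w*(-64*x^2 + 526*x - 50) + 9*x^3 - 55*x^2 - 57*x + 7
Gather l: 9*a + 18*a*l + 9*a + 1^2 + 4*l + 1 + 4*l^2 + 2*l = 18*a + 4*l^2 + l*(18*a + 6) + 2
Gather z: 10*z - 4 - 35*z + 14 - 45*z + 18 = 28 - 70*z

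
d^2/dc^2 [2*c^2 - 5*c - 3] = 4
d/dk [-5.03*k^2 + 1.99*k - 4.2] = 1.99 - 10.06*k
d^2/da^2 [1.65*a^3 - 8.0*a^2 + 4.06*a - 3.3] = 9.9*a - 16.0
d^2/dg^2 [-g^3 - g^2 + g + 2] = -6*g - 2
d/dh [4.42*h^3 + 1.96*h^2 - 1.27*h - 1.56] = 13.26*h^2 + 3.92*h - 1.27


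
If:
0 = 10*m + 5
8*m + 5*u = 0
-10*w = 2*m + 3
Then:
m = -1/2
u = 4/5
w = -1/5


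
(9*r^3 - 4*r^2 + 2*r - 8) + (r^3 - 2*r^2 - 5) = 10*r^3 - 6*r^2 + 2*r - 13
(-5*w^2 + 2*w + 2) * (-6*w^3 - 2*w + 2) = 30*w^5 - 12*w^4 - 2*w^3 - 14*w^2 + 4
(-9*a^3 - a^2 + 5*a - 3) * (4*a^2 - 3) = -36*a^5 - 4*a^4 + 47*a^3 - 9*a^2 - 15*a + 9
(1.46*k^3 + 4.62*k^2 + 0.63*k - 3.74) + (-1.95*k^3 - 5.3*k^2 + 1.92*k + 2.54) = -0.49*k^3 - 0.68*k^2 + 2.55*k - 1.2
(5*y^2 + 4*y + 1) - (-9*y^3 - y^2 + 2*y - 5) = 9*y^3 + 6*y^2 + 2*y + 6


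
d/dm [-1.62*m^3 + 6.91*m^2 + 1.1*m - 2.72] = -4.86*m^2 + 13.82*m + 1.1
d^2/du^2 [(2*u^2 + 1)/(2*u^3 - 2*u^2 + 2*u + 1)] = 4*(4*u^6 - 26*u^3 + 18*u^2 - 9*u + 4)/(8*u^9 - 24*u^8 + 48*u^7 - 44*u^6 + 24*u^5 + 12*u^4 - 10*u^3 + 6*u^2 + 6*u + 1)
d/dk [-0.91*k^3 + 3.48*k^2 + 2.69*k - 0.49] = -2.73*k^2 + 6.96*k + 2.69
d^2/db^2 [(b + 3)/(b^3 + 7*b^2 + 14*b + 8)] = 2*((b + 3)*(3*b^2 + 14*b + 14)^2 - (3*b^2 + 14*b + (b + 3)*(3*b + 7) + 14)*(b^3 + 7*b^2 + 14*b + 8))/(b^3 + 7*b^2 + 14*b + 8)^3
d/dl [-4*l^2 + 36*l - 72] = 36 - 8*l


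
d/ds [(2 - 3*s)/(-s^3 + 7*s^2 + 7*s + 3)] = (-6*s^3 + 27*s^2 - 28*s - 23)/(s^6 - 14*s^5 + 35*s^4 + 92*s^3 + 91*s^2 + 42*s + 9)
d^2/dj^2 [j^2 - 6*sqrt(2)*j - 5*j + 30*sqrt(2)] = 2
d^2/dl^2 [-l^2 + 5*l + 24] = -2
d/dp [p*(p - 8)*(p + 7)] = 3*p^2 - 2*p - 56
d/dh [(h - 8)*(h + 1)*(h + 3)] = 3*h^2 - 8*h - 29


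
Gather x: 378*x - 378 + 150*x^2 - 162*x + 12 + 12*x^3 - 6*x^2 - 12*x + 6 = 12*x^3 + 144*x^2 + 204*x - 360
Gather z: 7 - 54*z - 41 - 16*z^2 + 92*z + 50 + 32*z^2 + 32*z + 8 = 16*z^2 + 70*z + 24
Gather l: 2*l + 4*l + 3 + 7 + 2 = 6*l + 12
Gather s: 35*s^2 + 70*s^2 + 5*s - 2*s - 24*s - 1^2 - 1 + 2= 105*s^2 - 21*s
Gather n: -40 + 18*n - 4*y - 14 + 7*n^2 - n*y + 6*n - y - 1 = 7*n^2 + n*(24 - y) - 5*y - 55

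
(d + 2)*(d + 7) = d^2 + 9*d + 14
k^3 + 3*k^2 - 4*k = k*(k - 1)*(k + 4)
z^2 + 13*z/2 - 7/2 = (z - 1/2)*(z + 7)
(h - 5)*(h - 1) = h^2 - 6*h + 5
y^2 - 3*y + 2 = (y - 2)*(y - 1)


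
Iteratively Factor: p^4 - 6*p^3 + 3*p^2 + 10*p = (p - 5)*(p^3 - p^2 - 2*p) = (p - 5)*(p + 1)*(p^2 - 2*p) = (p - 5)*(p - 2)*(p + 1)*(p)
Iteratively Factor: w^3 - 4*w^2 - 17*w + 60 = (w - 3)*(w^2 - w - 20) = (w - 5)*(w - 3)*(w + 4)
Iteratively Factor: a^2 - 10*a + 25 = (a - 5)*(a - 5)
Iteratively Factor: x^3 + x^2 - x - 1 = (x + 1)*(x^2 - 1) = (x - 1)*(x + 1)*(x + 1)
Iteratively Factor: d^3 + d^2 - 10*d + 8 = (d + 4)*(d^2 - 3*d + 2) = (d - 2)*(d + 4)*(d - 1)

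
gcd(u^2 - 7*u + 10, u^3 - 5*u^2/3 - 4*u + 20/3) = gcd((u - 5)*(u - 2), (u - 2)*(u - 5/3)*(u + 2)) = u - 2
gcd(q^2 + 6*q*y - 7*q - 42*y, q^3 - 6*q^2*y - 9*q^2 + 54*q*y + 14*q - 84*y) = q - 7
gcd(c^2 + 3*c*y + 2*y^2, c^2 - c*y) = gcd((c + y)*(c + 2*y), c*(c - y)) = 1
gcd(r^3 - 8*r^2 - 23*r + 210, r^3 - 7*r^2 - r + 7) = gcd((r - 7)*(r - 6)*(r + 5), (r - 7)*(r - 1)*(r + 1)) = r - 7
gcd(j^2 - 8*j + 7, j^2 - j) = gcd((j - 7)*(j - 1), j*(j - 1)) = j - 1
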